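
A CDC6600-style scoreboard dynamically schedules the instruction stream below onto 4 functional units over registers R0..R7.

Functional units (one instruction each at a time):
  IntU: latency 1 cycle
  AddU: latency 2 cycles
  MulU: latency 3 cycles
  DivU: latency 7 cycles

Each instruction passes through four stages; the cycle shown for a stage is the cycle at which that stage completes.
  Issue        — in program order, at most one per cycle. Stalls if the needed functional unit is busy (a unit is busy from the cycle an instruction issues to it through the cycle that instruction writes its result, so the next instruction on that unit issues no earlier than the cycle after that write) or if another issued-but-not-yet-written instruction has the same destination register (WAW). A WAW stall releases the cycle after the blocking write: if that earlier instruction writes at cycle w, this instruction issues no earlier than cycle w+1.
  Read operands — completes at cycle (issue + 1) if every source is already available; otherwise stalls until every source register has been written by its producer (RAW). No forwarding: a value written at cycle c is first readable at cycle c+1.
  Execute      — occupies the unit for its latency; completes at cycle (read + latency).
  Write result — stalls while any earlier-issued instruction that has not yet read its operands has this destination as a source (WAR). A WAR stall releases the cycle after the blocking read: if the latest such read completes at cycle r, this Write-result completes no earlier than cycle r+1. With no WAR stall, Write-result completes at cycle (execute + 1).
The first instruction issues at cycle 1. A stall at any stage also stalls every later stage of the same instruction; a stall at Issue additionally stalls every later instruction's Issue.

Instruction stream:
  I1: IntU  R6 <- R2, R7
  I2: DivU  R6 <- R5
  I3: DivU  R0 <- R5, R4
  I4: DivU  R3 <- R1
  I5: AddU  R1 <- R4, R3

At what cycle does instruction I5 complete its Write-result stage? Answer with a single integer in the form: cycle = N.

cycle 1: I1→IntU
cycle 2: I1 RO
cycle 3: I1 EX
cycle 4: I1 WR R6
cycle 5: I2→DivU
cycle 6: I2 RO
cycle 13: I2 EX
cycle 14: I2 WR R6
cycle 15: I3→DivU
cycle 16: I3 RO
cycle 23: I3 EX
cycle 24: I3 WR R0
cycle 25: I4→DivU
cycle 26: I4 RO · I5→AddU
cycle 33: I4 EX
cycle 34: I4 WR R3
cycle 35: I5 RO
cycle 37: I5 EX
cycle 38: I5 WR R1

cycle = 38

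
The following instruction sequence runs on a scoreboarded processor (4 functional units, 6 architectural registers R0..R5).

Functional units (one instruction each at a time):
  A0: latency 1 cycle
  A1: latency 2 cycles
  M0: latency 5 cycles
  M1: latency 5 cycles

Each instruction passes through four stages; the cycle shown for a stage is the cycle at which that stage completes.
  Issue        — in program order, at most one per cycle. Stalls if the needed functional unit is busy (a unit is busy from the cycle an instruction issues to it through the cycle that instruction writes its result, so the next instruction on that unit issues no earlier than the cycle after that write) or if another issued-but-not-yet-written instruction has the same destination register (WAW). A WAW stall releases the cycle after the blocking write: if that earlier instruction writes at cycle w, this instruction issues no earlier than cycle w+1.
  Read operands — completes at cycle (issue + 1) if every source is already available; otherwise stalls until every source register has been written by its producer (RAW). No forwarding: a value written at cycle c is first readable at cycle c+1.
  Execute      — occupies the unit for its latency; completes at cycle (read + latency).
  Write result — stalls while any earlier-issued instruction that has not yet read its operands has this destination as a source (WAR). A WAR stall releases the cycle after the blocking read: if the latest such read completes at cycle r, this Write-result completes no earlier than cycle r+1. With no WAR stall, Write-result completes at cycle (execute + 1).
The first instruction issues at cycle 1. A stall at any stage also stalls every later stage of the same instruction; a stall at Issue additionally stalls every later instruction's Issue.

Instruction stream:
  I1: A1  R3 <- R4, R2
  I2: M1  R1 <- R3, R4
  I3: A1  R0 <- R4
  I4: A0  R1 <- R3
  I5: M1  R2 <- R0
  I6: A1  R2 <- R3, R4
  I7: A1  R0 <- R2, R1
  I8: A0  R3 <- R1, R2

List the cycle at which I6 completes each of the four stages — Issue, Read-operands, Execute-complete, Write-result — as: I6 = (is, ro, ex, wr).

I6 = (22, 23, 25, 26)

I1 -> (1, 2, 4, 5)
I2 -> (2, 6, 11, 12)  // RAW R3: wait I1 write@5
I3 -> (6, 7, 9, 10)  // struct: A1 busy until I1 writes@5
I4 -> (13, 14, 15, 16)  // WAW R1: wait I2 write@12
I5 -> (14, 15, 20, 21)
I6 -> (22, 23, 25, 26)  // WAW R2: wait I5 write@21
I7 -> (27, 28, 30, 31)  // struct: A1 busy until I6 writes@26
I8 -> (28, 29, 30, 31)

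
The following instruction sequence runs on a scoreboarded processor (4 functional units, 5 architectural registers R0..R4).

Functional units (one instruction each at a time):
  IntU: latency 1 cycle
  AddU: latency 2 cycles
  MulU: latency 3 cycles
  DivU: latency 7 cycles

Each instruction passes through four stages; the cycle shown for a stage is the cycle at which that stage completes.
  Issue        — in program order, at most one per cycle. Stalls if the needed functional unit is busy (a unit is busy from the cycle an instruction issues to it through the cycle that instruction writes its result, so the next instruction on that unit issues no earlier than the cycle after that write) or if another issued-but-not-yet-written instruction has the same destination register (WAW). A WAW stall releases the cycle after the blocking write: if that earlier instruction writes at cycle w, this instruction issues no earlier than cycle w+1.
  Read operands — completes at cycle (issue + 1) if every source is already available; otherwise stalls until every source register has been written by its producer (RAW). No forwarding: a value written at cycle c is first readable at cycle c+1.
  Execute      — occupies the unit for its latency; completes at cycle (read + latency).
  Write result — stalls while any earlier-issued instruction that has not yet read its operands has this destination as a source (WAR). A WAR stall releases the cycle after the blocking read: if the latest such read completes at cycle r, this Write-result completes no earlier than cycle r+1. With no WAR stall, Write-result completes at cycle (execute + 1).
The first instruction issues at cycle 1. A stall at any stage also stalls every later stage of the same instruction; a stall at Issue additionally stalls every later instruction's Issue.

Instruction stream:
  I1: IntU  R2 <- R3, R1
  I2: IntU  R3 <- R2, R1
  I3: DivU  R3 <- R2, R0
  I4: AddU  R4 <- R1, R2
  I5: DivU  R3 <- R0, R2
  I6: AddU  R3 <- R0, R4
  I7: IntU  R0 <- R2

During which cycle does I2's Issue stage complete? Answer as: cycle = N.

c1: I1 dispatched to IntU
c2: I1 operands ready
c3: I1 complete
c4: R2←I1
c5: I2 dispatched to IntU
c6: I2 operands ready
c7: I2 complete
c8: R3←I2
c9: I3 dispatched to DivU
c10: I3 operands ready | I4 dispatched to AddU
c11: I4 operands ready
c13: I4 complete
c14: R4←I4
c17: I3 complete
c18: R3←I3
c19: I5 dispatched to DivU
c20: I5 operands ready
c27: I5 complete
c28: R3←I5
c29: I6 dispatched to AddU
c30: I6 operands ready | I7 dispatched to IntU
c31: I7 operands ready
c32: I6 complete | I7 complete
c33: R3←I6 | R0←I7

cycle = 5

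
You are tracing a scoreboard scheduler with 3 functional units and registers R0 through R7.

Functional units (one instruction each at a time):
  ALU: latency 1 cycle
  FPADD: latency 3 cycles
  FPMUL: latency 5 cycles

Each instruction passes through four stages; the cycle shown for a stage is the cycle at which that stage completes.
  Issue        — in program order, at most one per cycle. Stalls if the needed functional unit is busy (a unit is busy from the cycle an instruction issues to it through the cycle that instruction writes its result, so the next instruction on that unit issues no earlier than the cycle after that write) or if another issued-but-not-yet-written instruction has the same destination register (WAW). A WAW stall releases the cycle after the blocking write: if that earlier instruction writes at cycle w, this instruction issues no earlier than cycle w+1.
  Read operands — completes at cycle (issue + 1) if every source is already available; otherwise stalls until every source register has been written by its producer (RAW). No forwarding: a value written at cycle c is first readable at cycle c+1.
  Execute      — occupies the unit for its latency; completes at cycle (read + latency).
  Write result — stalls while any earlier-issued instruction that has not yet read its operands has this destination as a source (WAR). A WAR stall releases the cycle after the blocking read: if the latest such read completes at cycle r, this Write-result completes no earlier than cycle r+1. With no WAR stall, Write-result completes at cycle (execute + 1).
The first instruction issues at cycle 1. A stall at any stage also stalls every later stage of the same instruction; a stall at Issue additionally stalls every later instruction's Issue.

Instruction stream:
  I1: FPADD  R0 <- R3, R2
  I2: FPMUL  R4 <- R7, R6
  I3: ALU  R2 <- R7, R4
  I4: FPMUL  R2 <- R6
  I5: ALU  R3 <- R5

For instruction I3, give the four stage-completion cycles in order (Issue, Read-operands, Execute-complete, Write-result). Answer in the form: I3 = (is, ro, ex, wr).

I3 = (3, 10, 11, 12)

I1 -> (1, 2, 5, 6)
I2 -> (2, 3, 8, 9)
I3 -> (3, 10, 11, 12)  // RAW R4: wait I2 write@9
I4 -> (13, 14, 19, 20)  // WAW R2: wait I3 write@12
I5 -> (14, 15, 16, 17)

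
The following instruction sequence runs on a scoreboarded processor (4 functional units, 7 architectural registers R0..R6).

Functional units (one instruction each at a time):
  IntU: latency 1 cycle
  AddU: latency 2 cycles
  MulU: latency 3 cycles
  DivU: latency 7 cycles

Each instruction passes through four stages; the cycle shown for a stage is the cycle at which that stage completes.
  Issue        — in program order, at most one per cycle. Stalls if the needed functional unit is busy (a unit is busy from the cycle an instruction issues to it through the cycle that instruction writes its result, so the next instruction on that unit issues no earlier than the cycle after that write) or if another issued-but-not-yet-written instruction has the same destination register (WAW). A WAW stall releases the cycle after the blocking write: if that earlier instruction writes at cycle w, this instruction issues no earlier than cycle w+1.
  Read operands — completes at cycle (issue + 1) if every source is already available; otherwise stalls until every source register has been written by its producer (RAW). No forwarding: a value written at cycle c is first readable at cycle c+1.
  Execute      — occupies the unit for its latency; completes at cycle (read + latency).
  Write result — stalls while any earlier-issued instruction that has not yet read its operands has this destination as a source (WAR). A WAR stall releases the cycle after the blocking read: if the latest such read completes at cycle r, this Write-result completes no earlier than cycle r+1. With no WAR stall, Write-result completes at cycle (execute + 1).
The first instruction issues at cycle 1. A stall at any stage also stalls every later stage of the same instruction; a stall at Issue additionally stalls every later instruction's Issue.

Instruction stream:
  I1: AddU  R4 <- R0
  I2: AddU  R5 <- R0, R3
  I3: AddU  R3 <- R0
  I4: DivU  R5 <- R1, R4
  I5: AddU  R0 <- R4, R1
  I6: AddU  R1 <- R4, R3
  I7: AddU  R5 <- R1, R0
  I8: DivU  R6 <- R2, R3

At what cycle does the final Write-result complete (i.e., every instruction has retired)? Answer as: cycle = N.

cycle 1: I1 dispatched to AddU
cycle 2: I1 operands ready
cycle 4: I1 complete
cycle 5: R4←I1
cycle 6: I2 dispatched to AddU
cycle 7: I2 operands ready
cycle 9: I2 complete
cycle 10: R5←I2
cycle 11: I3 dispatched to AddU
cycle 12: I3 operands ready | I4 dispatched to DivU
cycle 13: I4 operands ready
cycle 14: I3 complete
cycle 15: R3←I3
cycle 16: I5 dispatched to AddU
cycle 17: I5 operands ready
cycle 19: I5 complete
cycle 20: I4 complete | R0←I5
cycle 21: R5←I4 | I6 dispatched to AddU
cycle 22: I6 operands ready
cycle 24: I6 complete
cycle 25: R1←I6
cycle 26: I7 dispatched to AddU
cycle 27: I7 operands ready | I8 dispatched to DivU
cycle 28: I8 operands ready
cycle 29: I7 complete
cycle 30: R5←I7
cycle 35: I8 complete
cycle 36: R6←I8

cycle = 36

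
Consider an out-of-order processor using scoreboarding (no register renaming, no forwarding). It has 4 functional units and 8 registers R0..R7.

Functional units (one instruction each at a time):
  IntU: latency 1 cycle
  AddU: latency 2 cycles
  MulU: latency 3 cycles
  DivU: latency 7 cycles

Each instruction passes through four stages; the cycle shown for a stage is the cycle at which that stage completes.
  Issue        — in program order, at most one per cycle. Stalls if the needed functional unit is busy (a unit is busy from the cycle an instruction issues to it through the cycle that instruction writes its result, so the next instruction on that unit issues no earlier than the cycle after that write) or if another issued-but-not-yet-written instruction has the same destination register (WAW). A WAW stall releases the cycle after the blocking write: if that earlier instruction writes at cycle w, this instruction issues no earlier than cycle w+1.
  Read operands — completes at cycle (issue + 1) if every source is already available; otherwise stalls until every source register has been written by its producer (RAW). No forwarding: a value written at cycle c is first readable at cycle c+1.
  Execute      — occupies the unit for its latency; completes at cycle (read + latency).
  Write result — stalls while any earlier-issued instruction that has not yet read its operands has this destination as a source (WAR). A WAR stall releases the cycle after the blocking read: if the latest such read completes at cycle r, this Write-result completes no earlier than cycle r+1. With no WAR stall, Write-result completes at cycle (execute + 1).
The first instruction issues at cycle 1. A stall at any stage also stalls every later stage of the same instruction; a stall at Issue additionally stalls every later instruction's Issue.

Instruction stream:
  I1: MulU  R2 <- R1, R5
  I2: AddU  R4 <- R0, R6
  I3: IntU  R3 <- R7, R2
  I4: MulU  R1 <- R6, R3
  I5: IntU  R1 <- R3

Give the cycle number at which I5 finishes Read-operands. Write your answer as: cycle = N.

cycle = 16

[1] I1 issues→MulU
[2] I1 reads; I2 issues→AddU
[3] I2 reads; I3 issues→IntU
[5] I1 exec-done; I2 exec-done
[6] I1 writes R2; I2 writes R4
[7] I3 reads; I4 issues→MulU
[8] I3 exec-done
[9] I3 writes R3
[10] I4 reads
[13] I4 exec-done
[14] I4 writes R1
[15] I5 issues→IntU
[16] I5 reads
[17] I5 exec-done
[18] I5 writes R1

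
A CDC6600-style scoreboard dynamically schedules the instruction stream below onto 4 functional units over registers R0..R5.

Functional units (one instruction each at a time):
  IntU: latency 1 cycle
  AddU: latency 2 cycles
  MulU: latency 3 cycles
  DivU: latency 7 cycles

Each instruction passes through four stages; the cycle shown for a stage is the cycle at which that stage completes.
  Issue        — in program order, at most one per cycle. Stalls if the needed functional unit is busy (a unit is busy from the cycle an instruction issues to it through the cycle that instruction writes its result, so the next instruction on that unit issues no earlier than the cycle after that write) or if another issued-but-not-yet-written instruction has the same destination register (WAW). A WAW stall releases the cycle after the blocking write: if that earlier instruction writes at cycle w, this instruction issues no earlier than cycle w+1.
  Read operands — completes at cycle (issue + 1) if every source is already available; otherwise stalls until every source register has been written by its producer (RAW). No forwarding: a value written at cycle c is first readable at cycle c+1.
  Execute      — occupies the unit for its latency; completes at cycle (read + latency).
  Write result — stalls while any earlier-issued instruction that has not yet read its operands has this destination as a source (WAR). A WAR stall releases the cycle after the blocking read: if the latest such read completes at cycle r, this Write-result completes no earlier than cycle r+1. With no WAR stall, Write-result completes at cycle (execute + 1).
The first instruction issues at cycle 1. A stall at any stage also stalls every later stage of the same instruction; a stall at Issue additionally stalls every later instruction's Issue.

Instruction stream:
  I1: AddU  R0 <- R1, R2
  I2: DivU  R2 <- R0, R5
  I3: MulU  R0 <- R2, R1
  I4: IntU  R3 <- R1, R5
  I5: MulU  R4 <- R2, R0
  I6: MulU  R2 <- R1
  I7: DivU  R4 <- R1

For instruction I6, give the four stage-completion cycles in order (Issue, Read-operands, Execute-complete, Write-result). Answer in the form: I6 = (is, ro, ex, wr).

I6 = (26, 27, 30, 31)

cycle 1: I1 issues→AddU
cycle 2: I1 reads, I2 issues→DivU
cycle 4: I1 exec-done
cycle 5: I1 writes R0
cycle 6: I2 reads, I3 issues→MulU
cycle 7: I4 issues→IntU
cycle 8: I4 reads
cycle 9: I4 exec-done
cycle 10: I4 writes R3
cycle 13: I2 exec-done
cycle 14: I2 writes R2
cycle 15: I3 reads
cycle 18: I3 exec-done
cycle 19: I3 writes R0
cycle 20: I5 issues→MulU
cycle 21: I5 reads
cycle 24: I5 exec-done
cycle 25: I5 writes R4
cycle 26: I6 issues→MulU
cycle 27: I6 reads, I7 issues→DivU
cycle 28: I7 reads
cycle 30: I6 exec-done
cycle 31: I6 writes R2
cycle 35: I7 exec-done
cycle 36: I7 writes R4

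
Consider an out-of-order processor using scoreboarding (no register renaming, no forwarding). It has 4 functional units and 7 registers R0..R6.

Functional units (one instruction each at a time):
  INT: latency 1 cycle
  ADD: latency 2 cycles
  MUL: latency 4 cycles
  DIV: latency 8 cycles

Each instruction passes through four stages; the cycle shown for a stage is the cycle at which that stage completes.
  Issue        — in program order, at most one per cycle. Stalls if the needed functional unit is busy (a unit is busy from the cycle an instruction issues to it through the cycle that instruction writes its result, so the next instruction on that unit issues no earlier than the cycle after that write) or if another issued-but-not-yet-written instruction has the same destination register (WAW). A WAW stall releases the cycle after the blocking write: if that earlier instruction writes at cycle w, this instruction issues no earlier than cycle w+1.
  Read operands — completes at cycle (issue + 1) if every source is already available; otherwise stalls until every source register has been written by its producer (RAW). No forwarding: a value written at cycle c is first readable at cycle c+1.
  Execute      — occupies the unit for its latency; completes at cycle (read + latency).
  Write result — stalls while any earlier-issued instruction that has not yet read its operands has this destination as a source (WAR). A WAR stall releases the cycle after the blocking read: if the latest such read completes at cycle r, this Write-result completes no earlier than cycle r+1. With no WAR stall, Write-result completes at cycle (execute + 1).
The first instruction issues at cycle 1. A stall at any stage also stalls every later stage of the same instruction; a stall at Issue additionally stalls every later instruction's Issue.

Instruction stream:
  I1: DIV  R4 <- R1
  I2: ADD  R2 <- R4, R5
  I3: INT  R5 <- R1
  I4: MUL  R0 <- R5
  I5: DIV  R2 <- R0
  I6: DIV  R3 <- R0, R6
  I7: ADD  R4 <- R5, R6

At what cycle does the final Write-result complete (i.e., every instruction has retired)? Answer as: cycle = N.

1) issue 1, read 2, done 10, write 11
2) issue 2, read 12, done 14, write 15  <RAW R4: wait I1 write@11>
3) issue 3, read 4, done 5, write 13  <WAR R5: wait I2 read@12>
4) issue 4, read 14, done 18, write 19  <RAW R5: wait I3 write@13>
5) issue 16, read 20, done 28, write 29  <WAW R2: wait I2 write@15 / RAW R0: wait I4 write@19>
6) issue 30, read 31, done 39, write 40  <struct: DIV busy until I5 writes@29>
7) issue 31, read 32, done 34, write 35

cycle = 40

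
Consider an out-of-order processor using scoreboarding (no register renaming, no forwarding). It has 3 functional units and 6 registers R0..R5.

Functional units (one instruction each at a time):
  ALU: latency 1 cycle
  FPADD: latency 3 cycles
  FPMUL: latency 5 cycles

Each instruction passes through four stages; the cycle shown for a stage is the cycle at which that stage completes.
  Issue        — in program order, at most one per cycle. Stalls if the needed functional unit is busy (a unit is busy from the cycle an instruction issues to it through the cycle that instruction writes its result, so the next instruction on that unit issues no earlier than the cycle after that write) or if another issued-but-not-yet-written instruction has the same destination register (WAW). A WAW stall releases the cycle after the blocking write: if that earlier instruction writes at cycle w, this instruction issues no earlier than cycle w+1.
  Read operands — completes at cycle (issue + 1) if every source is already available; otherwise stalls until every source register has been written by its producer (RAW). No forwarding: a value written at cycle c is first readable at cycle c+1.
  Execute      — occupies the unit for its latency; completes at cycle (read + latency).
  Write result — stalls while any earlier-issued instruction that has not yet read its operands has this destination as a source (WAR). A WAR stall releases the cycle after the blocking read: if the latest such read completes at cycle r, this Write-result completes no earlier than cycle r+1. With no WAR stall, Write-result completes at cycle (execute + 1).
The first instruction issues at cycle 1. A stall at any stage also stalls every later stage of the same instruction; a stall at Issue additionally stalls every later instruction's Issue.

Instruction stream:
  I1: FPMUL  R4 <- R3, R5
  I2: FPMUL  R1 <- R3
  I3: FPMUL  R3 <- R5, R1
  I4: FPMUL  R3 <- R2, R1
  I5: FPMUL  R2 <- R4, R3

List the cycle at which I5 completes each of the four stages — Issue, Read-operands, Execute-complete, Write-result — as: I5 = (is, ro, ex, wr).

1) issue 1, read 2, done 7, write 8
2) issue 9, read 10, done 15, write 16  <struct: FPMUL busy until I1 writes@8>
3) issue 17, read 18, done 23, write 24  <struct: FPMUL busy until I2 writes@16>
4) issue 25, read 26, done 31, write 32  <struct: FPMUL busy until I3 writes@24>
5) issue 33, read 34, done 39, write 40  <struct: FPMUL busy until I4 writes@32>

I5 = (33, 34, 39, 40)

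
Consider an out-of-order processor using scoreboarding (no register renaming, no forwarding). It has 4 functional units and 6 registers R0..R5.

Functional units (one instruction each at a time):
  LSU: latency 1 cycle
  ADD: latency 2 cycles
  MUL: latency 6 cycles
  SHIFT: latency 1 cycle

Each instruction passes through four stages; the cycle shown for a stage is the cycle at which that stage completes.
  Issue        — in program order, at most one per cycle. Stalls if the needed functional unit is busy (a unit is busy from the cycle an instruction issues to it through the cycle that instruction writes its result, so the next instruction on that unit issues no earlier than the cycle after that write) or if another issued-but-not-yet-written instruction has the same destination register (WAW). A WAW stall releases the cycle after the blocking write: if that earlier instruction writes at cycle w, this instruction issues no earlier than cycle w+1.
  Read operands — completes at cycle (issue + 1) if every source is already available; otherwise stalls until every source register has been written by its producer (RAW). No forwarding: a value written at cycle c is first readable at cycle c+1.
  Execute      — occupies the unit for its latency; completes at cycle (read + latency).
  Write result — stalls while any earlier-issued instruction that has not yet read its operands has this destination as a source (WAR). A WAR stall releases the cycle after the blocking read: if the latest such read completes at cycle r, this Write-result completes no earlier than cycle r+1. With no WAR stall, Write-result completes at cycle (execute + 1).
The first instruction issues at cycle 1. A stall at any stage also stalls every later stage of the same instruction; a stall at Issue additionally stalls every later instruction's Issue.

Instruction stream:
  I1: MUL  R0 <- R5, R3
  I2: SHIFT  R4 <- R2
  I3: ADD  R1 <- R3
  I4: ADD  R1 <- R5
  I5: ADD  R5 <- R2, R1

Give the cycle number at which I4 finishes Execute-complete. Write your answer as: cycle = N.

cycle = 11

cycle 1: I1 issues→MUL
cycle 2: I1 reads, I2 issues→SHIFT
cycle 3: I2 reads, I3 issues→ADD
cycle 4: I2 exec-done, I3 reads
cycle 5: I2 writes R4
cycle 6: I3 exec-done
cycle 7: I3 writes R1
cycle 8: I1 exec-done, I4 issues→ADD
cycle 9: I1 writes R0, I4 reads
cycle 11: I4 exec-done
cycle 12: I4 writes R1
cycle 13: I5 issues→ADD
cycle 14: I5 reads
cycle 16: I5 exec-done
cycle 17: I5 writes R5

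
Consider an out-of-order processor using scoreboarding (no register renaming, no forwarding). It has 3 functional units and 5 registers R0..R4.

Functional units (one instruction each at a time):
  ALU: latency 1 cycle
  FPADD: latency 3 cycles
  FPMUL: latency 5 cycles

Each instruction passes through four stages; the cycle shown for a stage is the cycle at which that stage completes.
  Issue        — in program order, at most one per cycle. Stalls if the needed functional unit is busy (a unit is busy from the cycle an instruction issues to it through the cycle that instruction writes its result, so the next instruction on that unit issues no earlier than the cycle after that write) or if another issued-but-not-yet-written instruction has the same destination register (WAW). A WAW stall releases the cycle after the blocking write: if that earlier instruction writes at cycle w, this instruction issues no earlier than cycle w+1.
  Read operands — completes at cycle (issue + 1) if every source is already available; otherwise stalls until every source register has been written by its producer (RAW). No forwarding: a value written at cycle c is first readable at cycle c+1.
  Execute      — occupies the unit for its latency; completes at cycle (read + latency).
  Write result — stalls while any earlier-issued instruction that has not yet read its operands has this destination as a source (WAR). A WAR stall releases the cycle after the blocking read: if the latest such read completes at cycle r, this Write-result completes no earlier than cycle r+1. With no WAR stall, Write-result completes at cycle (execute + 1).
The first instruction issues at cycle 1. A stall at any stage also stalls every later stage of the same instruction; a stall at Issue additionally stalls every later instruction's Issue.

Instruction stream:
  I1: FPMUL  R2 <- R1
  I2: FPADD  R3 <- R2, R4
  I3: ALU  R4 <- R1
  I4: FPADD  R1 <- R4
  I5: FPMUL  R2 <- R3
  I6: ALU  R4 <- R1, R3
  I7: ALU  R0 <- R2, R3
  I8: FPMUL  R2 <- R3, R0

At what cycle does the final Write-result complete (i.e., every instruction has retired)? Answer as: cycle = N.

[1] issue I1 (FPMUL)
[2] I1 read-ops · issue I2 (FPADD)
[3] issue I3 (ALU)
[4] I3 read-ops
[5] I3 finished on ALU
[7] I1 finished on FPMUL
[8] I1→R2
[9] I2 read-ops
[10] I3→R4
[12] I2 finished on FPADD
[13] I2→R3
[14] issue I4 (FPADD)
[15] I4 read-ops · issue I5 (FPMUL)
[16] I5 read-ops · issue I6 (ALU)
[18] I4 finished on FPADD
[19] I4→R1
[20] I6 read-ops
[21] I5 finished on FPMUL · I6 finished on ALU
[22] I5→R2 · I6→R4
[23] issue I7 (ALU)
[24] I7 read-ops · issue I8 (FPMUL)
[25] I7 finished on ALU
[26] I7→R0
[27] I8 read-ops
[32] I8 finished on FPMUL
[33] I8→R2

cycle = 33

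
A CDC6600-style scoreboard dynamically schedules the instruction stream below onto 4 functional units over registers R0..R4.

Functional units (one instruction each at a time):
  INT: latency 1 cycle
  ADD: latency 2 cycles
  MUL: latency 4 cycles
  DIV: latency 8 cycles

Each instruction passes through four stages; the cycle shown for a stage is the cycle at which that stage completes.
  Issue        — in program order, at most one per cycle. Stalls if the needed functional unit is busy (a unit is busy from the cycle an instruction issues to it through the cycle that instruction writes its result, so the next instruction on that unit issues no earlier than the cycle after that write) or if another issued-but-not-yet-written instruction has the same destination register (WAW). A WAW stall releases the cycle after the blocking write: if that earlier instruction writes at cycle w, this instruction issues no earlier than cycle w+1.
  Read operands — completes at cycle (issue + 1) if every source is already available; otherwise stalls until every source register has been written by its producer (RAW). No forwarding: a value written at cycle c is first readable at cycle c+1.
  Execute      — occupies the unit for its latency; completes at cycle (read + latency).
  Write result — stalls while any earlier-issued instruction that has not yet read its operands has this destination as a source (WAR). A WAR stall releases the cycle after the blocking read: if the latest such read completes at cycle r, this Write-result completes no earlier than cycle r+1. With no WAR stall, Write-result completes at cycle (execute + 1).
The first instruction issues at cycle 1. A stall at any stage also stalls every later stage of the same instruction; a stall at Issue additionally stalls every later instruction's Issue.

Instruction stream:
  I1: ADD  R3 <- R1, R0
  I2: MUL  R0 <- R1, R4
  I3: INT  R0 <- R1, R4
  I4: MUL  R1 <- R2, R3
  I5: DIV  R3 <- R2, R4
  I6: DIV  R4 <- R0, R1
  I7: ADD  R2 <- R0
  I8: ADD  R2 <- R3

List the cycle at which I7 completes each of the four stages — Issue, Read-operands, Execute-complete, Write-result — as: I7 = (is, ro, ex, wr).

[1] I1→ADD
[2] I1 RO | I2→MUL
[3] I2 RO
[4] I1 EX
[5] I1 WR R3
[7] I2 EX
[8] I2 WR R0
[9] I3→INT
[10] I3 RO | I4→MUL
[11] I3 EX | I4 RO | I5→DIV
[12] I3 WR R0 | I5 RO
[15] I4 EX
[16] I4 WR R1
[20] I5 EX
[21] I5 WR R3
[22] I6→DIV
[23] I6 RO | I7→ADD
[24] I7 RO
[26] I7 EX
[27] I7 WR R2
[28] I8→ADD
[29] I8 RO
[31] I6 EX | I8 EX
[32] I6 WR R4 | I8 WR R2

I7 = (23, 24, 26, 27)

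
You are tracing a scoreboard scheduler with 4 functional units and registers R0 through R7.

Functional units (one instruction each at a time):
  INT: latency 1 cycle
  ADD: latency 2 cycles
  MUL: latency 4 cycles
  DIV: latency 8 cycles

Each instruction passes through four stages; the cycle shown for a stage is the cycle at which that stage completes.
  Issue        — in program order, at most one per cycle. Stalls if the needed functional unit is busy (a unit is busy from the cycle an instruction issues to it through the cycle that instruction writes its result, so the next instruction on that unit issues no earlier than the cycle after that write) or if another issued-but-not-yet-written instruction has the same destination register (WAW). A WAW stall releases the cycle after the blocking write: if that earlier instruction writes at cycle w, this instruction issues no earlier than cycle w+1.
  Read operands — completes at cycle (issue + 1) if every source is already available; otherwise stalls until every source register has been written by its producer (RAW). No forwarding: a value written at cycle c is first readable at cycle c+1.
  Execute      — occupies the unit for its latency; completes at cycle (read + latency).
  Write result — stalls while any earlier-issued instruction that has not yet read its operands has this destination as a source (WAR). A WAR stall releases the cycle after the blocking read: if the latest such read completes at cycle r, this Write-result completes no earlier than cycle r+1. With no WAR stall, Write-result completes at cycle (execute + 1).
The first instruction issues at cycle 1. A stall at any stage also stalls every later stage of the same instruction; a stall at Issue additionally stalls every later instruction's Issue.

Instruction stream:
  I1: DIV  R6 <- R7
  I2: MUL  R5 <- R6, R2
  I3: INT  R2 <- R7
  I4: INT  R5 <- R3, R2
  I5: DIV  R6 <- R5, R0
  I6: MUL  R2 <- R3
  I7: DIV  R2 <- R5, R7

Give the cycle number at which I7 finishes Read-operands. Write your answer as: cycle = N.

cycle = 33

cycle 1: issue I1 (DIV)
cycle 2: I1 read-ops; issue I2 (MUL)
cycle 3: issue I3 (INT)
cycle 4: I3 read-ops
cycle 5: I3 finished on INT
cycle 10: I1 finished on DIV
cycle 11: I1→R6
cycle 12: I2 read-ops
cycle 13: I3→R2
cycle 16: I2 finished on MUL
cycle 17: I2→R5
cycle 18: issue I4 (INT)
cycle 19: I4 read-ops; issue I5 (DIV)
cycle 20: I4 finished on INT; issue I6 (MUL)
cycle 21: I4→R5; I6 read-ops
cycle 22: I5 read-ops
cycle 25: I6 finished on MUL
cycle 26: I6→R2
cycle 30: I5 finished on DIV
cycle 31: I5→R6
cycle 32: issue I7 (DIV)
cycle 33: I7 read-ops
cycle 41: I7 finished on DIV
cycle 42: I7→R2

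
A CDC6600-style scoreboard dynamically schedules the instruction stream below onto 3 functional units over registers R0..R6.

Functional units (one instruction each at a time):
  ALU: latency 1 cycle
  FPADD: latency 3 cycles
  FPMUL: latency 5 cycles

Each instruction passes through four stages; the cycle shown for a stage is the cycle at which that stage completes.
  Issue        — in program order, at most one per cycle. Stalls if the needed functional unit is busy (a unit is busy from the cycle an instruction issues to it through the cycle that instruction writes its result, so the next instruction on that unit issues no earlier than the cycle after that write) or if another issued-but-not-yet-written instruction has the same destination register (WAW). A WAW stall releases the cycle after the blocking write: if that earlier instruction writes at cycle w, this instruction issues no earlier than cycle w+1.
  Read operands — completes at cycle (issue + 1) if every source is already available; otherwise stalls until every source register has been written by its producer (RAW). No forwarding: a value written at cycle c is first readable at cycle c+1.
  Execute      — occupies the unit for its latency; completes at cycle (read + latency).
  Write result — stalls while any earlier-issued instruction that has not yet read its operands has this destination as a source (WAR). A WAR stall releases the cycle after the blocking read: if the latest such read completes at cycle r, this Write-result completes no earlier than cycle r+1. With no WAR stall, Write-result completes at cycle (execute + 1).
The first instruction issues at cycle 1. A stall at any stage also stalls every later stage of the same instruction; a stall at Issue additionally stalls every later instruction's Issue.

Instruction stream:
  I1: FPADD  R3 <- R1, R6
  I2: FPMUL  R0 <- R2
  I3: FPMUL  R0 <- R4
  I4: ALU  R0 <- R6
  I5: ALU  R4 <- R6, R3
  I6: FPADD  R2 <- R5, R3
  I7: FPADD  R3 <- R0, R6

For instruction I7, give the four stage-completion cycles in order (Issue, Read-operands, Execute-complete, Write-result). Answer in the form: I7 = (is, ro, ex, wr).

I7 = (29, 30, 33, 34)

  I1 | 1 | 2 | 5 | 6
  I2 | 2 | 3 | 8 | 9
  I3 | 10 | 11 | 16 | 17   struct: FPMUL busy until I2 writes@9
  I4 | 18 | 19 | 20 | 21   WAW R0: wait I3 write@17
  I5 | 22 | 23 | 24 | 25   struct: ALU busy until I4 writes@21
  I6 | 23 | 24 | 27 | 28
  I7 | 29 | 30 | 33 | 34   struct: FPADD busy until I6 writes@28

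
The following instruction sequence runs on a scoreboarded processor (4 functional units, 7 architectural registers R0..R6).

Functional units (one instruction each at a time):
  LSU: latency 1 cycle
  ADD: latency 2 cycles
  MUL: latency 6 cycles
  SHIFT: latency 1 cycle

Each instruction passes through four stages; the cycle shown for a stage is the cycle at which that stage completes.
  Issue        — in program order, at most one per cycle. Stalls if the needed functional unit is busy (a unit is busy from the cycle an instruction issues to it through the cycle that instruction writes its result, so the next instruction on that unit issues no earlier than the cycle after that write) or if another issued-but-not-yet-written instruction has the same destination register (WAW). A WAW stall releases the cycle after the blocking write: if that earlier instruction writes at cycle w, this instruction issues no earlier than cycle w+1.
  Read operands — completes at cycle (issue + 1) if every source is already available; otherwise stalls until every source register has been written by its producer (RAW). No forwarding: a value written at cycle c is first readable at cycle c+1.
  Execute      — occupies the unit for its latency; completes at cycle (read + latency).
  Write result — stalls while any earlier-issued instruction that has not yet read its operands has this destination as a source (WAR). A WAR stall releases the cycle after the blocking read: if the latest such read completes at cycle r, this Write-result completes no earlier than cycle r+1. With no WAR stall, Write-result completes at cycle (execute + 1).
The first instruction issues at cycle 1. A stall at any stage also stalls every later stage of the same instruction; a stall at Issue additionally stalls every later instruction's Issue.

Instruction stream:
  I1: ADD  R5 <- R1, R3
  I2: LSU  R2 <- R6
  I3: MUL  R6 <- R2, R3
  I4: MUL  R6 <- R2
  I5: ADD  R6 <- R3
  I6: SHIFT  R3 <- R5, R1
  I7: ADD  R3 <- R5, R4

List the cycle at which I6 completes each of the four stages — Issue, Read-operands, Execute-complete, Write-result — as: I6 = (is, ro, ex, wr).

I6 = (24, 25, 26, 27)

I1: IS=1 RO=2 EX=4 WR=5
I2: IS=2 RO=3 EX=4 WR=5
I3: IS=3 RO=6 EX=12 WR=13  [RAW R2: wait I2 write@5]
I4: IS=14 RO=15 EX=21 WR=22  [struct: MUL busy until I3 writes@13]
I5: IS=23 RO=24 EX=26 WR=27  [WAW R6: wait I4 write@22]
I6: IS=24 RO=25 EX=26 WR=27
I7: IS=28 RO=29 EX=31 WR=32  [WAW R3: wait I6 write@27]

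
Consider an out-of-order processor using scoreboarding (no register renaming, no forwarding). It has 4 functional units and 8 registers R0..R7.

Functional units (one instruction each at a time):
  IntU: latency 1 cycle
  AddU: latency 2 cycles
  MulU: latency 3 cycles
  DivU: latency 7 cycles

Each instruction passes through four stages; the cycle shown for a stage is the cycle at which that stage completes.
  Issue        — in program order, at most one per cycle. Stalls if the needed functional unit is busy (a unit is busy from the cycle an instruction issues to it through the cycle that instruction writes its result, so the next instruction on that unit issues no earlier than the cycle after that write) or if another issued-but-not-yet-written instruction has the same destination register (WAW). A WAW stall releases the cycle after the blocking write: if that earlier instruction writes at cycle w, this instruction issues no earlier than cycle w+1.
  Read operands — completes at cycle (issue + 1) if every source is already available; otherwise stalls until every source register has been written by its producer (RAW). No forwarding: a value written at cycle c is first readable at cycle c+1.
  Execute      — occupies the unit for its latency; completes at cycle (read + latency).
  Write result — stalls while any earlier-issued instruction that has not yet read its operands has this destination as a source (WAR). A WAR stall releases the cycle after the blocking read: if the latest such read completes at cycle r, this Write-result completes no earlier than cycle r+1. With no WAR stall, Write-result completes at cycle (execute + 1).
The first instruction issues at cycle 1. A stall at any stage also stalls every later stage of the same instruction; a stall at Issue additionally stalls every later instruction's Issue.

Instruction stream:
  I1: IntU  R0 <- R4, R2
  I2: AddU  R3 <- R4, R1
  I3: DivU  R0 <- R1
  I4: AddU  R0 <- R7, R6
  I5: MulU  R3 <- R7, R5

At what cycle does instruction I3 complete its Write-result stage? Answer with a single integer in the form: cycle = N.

cycle = 14

[I1] 1/2/3/4
[I2] 2/3/5/6
[I3] 5/6/13/14  (WAW R0: wait I1 write@4)
[I4] 15/16/18/19  (WAW R0: wait I3 write@14)
[I5] 16/17/20/21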